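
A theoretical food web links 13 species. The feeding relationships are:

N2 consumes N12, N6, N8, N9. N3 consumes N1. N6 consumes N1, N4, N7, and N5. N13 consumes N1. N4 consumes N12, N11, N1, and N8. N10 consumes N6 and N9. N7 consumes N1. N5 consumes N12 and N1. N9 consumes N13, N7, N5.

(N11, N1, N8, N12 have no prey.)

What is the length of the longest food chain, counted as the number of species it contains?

4 species

One longest chain: N1 → N5 → N9 → N10.
It has 4 species and 3 links.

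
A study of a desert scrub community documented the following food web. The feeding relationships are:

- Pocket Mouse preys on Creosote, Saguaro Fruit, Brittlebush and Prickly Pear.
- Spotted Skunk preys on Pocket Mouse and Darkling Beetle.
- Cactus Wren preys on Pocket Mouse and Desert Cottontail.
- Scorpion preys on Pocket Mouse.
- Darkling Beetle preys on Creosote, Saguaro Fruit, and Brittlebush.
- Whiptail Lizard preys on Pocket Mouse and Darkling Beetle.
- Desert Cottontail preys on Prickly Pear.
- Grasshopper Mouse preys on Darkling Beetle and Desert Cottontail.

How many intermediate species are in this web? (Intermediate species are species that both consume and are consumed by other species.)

3

Intermediate species (has both prey and predators): Desert Cottontail, Pocket Mouse, Darkling Beetle.
Count: 3.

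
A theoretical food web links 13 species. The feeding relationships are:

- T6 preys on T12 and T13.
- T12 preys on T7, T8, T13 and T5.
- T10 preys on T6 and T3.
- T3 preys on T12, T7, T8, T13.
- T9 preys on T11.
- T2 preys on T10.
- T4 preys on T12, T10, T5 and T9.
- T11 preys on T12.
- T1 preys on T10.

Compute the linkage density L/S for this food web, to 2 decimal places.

L/S = 1.54

There are L = 20 links among S = 13 species.
L/S = 20/13 = 1.5385 ≈ 1.54.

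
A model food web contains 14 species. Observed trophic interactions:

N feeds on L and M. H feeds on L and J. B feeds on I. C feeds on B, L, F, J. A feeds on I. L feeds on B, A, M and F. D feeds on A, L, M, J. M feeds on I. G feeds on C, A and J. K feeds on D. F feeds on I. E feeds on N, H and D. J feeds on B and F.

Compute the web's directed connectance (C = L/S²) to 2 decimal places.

C = 0.15

The web has S = 14 species and L = 29 feeding links.
C = L / S² = 29 / 196 = 0.1480 ≈ 0.15.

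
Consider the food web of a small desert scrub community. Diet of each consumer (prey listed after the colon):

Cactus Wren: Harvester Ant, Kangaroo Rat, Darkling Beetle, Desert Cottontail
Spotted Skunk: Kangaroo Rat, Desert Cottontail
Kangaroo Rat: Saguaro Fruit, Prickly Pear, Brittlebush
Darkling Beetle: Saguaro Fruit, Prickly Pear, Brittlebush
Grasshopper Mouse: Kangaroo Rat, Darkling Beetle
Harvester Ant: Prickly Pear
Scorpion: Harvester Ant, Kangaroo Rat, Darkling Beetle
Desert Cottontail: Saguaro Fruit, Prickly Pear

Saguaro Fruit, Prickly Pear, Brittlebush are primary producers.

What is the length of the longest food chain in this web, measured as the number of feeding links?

2 links

One longest chain: Prickly Pear → Harvester Ant → Scorpion.
It has 3 species and 2 links.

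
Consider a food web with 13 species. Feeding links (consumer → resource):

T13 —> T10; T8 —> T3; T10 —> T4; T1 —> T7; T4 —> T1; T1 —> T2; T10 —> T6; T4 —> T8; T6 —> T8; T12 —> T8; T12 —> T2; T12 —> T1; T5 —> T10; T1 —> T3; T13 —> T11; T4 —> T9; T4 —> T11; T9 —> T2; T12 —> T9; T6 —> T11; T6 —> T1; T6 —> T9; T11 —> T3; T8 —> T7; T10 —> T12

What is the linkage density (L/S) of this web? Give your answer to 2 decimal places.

There are L = 25 links among S = 13 species.
L/S = 25/13 = 1.9231 ≈ 1.92.

L/S = 1.92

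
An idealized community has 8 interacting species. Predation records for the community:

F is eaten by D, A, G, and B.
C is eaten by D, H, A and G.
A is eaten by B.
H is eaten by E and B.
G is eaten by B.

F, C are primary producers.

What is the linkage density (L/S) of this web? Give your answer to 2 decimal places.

L/S = 1.50

There are L = 12 links among S = 8 species.
L/S = 12/8 = 1.5000 ≈ 1.50.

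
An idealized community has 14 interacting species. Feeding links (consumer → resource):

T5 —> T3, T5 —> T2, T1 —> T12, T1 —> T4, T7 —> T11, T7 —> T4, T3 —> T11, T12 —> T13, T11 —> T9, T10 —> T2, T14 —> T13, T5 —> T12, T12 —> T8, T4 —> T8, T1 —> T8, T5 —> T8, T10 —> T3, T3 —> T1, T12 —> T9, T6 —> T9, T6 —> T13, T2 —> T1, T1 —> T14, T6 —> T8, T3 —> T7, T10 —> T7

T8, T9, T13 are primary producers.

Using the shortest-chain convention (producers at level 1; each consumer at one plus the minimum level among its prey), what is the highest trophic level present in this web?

4

Producers (level 1): T8, T9, T13.
Following each consumer down to its lowest-level prey: T8 → T4 → T7 → T10 (levels 1 through 4).
All prey of T10 (T7 3, T2 3, T3 3) are at level 3 or above, so T10 is at level 1 + 3 = 4.
Every consumer has at least one prey at level 3 or below, so none exceeds level 4.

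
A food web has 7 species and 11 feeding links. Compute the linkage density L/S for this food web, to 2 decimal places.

L/S = 1.57

There are L = 11 links among S = 7 species.
L/S = 11/7 = 1.5714 ≈ 1.57.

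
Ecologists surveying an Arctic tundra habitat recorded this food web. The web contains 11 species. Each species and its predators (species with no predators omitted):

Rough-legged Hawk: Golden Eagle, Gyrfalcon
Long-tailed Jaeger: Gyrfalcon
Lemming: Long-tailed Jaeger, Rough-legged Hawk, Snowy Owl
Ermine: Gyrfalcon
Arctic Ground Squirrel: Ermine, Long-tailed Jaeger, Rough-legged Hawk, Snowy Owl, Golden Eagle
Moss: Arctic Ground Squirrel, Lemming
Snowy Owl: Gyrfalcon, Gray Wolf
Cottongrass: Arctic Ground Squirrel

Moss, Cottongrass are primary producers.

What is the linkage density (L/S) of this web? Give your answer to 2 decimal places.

L/S = 1.55

There are L = 17 links among S = 11 species.
L/S = 17/11 = 1.5455 ≈ 1.55.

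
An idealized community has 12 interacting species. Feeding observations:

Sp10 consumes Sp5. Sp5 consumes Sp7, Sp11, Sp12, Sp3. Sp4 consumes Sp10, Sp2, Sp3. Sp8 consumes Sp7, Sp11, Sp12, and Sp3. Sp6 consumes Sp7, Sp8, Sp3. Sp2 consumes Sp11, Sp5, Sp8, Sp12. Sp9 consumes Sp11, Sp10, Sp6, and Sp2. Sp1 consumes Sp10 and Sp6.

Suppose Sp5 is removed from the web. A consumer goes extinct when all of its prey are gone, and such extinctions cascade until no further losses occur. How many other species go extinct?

1

Remove Sp5.
Round 1: Sp10 (all prey gone) → extinct.
No further losses. Total secondary extinctions: 1.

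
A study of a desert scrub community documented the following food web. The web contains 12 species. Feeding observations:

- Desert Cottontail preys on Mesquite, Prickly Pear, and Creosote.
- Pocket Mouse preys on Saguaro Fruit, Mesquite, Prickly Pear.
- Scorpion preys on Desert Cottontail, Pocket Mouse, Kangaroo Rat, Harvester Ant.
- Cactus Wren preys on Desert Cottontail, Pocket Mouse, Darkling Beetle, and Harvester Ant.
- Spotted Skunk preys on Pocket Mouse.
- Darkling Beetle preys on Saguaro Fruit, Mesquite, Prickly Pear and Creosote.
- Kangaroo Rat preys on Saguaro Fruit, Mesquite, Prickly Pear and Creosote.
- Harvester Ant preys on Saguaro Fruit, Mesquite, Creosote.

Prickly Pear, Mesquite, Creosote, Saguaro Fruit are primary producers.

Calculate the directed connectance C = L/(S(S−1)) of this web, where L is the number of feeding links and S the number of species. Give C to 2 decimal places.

The web has S = 12 species and L = 26 feeding links.
C = L / (S(S−1)) = 26 / 132 = 0.1970 ≈ 0.20.

C = 0.20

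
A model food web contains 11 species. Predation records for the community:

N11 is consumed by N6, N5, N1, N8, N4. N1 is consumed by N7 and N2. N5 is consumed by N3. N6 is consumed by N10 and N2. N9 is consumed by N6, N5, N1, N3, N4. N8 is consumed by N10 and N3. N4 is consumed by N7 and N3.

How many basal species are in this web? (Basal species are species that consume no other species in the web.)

2

Basal species (no prey listed): N9, N11.
Count: 2.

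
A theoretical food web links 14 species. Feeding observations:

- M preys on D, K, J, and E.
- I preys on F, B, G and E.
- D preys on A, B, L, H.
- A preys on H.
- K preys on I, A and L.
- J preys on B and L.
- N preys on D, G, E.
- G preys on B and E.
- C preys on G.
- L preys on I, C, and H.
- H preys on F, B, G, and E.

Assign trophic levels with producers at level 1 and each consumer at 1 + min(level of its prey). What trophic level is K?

Trophic level 3

F is a producer → level 1.
I eats F → level 2.
K eats I → level 3.
No prey of K is below level 2, so 3 is the minimum.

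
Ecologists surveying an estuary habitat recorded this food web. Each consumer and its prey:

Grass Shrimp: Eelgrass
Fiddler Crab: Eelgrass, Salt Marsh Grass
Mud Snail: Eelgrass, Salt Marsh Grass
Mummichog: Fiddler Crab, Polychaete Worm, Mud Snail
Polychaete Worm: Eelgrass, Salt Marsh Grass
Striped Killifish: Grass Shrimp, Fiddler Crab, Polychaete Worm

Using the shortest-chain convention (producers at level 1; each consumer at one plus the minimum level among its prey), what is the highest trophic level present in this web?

3

Producers (level 1): Eelgrass, Salt Marsh Grass.
Following each consumer down to its lowest-level prey: Eelgrass → Grass Shrimp → Striped Killifish (levels 1 through 3).
All prey of Striped Killifish (Grass Shrimp 2, Fiddler Crab 2, Polychaete Worm 2) are at level 2 or above, so Striped Killifish is at level 1 + 2 = 3.
Every consumer has at least one prey at level 2 or below, so none exceeds level 3.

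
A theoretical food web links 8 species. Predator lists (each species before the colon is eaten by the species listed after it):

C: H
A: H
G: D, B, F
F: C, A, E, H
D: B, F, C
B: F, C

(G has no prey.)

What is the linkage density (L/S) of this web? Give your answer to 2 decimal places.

There are L = 14 links among S = 8 species.
L/S = 14/8 = 1.7500 ≈ 1.75.

L/S = 1.75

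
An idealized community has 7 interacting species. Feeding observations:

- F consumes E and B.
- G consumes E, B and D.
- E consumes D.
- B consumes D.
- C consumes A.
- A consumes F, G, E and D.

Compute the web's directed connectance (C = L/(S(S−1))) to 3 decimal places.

The web has S = 7 species and L = 12 feeding links.
C = L / (S(S−1)) = 12 / 42 = 0.2857 ≈ 0.286.

C = 0.286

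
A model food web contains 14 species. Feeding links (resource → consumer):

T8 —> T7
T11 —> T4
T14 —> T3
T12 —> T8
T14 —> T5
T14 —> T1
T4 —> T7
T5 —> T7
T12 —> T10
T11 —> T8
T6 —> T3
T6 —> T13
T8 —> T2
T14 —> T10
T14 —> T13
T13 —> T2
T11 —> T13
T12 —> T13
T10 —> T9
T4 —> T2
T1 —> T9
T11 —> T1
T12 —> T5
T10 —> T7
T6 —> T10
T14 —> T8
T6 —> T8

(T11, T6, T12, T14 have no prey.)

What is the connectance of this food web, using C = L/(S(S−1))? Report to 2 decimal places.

The web has S = 14 species and L = 27 feeding links.
C = L / (S(S−1)) = 27 / 182 = 0.1484 ≈ 0.15.

C = 0.15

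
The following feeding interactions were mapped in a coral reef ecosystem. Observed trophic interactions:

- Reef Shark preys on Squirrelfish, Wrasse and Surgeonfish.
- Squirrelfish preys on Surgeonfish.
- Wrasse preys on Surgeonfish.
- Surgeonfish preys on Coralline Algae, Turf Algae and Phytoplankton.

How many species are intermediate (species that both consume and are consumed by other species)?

Intermediate species (has both prey and predators): Surgeonfish, Wrasse, Squirrelfish.
Count: 3.

3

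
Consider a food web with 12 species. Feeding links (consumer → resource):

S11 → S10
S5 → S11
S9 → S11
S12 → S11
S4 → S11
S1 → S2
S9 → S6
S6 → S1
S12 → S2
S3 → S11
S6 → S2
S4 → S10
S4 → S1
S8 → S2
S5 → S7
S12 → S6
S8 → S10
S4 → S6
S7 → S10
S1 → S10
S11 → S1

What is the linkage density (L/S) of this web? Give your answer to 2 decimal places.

L/S = 1.75

There are L = 21 links among S = 12 species.
L/S = 21/12 = 1.7500 ≈ 1.75.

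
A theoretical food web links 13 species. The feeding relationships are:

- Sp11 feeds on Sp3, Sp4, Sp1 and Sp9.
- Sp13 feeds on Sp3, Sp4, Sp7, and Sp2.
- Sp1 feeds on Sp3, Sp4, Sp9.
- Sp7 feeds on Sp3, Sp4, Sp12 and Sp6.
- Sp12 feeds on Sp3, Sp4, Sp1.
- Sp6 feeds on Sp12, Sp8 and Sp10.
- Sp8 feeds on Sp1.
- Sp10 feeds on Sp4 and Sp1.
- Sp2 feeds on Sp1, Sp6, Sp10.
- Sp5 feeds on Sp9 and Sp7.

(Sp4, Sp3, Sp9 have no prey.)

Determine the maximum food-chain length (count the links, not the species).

One longest chain: Sp4 → Sp1 → Sp12 → Sp6 → Sp7 → Sp13.
It has 6 species and 5 links.

5 links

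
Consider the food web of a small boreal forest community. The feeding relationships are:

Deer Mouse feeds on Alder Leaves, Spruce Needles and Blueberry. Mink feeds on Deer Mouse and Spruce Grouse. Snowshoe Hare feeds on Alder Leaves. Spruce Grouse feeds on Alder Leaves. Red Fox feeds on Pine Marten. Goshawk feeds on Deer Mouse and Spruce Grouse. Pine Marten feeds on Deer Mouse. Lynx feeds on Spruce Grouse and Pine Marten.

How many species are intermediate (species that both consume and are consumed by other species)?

Intermediate species (has both prey and predators): Deer Mouse, Spruce Grouse, Pine Marten.
Count: 3.

3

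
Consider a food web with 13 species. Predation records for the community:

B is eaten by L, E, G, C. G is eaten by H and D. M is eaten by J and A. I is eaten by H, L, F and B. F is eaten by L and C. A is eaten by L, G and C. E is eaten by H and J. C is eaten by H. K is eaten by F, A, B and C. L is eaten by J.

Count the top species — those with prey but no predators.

Top species (has prey, but nothing eats it): H, D, J.
Count: 3.

3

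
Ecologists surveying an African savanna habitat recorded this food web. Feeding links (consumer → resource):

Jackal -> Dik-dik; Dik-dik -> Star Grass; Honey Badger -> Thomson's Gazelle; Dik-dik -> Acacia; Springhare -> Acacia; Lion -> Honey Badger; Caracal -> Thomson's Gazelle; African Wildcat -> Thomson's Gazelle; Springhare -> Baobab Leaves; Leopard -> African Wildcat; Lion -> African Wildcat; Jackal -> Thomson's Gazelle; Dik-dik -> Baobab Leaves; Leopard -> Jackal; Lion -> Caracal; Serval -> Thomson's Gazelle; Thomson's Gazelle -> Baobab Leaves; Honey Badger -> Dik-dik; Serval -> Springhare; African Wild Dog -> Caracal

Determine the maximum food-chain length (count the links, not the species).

3 links

One longest chain: Baobab Leaves → Thomson's Gazelle → Caracal → African Wild Dog.
It has 4 species and 3 links.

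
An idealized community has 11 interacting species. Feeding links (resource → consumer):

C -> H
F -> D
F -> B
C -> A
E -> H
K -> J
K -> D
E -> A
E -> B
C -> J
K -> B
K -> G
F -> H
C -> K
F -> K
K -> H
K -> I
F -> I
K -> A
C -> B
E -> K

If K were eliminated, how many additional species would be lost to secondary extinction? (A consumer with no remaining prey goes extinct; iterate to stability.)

Remove K.
Round 1: G (all prey gone) → extinct.
No further losses. Total secondary extinctions: 1.

1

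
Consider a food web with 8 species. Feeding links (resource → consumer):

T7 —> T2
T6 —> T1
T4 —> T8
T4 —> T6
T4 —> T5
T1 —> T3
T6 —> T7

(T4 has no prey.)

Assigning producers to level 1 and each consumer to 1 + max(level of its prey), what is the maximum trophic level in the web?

4

Producers (level 1): T4.
T4 → T6 → T1 → T3 gives T3 level 4.
No species has a prey at level 4, so no species reaches level 5.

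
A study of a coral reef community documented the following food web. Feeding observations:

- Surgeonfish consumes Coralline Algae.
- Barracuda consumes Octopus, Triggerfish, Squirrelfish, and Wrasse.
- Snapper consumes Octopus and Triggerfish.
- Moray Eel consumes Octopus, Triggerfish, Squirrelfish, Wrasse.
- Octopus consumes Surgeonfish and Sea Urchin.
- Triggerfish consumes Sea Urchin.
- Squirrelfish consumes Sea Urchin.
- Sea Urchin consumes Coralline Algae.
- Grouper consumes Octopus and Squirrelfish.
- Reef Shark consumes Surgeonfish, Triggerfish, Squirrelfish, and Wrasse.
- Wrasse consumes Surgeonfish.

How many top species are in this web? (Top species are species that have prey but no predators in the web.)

5

Top species (has prey, but nothing eats it): Grouper, Reef Shark, Moray Eel, Barracuda, Snapper.
Count: 5.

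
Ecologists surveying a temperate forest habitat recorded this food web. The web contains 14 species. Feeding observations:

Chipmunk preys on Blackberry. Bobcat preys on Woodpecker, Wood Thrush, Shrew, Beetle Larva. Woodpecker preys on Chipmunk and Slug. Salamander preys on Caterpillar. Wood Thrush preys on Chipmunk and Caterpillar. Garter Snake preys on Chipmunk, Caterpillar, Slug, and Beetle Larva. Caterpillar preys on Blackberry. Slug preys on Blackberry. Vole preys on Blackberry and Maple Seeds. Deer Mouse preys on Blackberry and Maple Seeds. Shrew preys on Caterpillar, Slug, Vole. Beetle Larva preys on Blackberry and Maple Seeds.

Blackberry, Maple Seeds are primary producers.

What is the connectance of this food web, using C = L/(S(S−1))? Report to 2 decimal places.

The web has S = 14 species and L = 25 feeding links.
C = L / (S(S−1)) = 25 / 182 = 0.1374 ≈ 0.14.

C = 0.14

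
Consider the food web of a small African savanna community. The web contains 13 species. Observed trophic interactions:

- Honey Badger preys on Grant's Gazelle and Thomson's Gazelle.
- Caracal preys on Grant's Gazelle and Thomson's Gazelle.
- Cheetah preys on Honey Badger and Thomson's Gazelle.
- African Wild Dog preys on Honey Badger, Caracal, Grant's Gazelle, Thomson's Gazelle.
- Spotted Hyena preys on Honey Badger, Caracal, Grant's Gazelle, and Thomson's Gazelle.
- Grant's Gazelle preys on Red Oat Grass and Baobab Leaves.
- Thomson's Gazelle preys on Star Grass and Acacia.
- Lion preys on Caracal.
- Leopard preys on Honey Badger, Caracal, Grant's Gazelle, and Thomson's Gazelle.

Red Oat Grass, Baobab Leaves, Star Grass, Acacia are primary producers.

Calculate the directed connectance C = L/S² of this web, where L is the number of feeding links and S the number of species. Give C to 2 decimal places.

The web has S = 13 species and L = 23 feeding links.
C = L / S² = 23 / 169 = 0.1361 ≈ 0.14.

C = 0.14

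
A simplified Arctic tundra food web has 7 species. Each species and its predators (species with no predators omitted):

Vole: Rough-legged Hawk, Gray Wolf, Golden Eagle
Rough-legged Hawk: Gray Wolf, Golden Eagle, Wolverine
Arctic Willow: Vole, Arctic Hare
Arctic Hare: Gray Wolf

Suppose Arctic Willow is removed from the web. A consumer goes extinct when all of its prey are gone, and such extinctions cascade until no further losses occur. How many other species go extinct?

6

Remove Arctic Willow.
Round 1: Vole (all prey gone), Arctic Hare (all prey gone) → extinct.
Round 2: Rough-legged Hawk (all prey gone) → extinct.
Round 3: Gray Wolf (all prey gone), Golden Eagle (all prey gone), Wolverine (all prey gone) → extinct.
No further losses. Total secondary extinctions: 6.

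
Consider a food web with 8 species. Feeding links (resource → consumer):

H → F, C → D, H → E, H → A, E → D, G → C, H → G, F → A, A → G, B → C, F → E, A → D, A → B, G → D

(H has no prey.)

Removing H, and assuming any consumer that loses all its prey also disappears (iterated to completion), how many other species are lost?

7

Remove H.
Round 1: F (all prey gone) → extinct.
Round 2: A (all prey gone), E (all prey gone) → extinct.
Round 3: G (all prey gone), B (all prey gone) → extinct.
Round 4: C (all prey gone) → extinct.
Round 5: D (all prey gone) → extinct.
No further losses. Total secondary extinctions: 7.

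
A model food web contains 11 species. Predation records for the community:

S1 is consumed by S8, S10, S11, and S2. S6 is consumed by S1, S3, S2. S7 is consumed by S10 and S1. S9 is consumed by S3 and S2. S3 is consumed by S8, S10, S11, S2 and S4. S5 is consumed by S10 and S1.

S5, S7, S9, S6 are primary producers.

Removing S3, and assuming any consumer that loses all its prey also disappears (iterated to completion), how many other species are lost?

1

Remove S3.
Round 1: S4 (all prey gone) → extinct.
No further losses. Total secondary extinctions: 1.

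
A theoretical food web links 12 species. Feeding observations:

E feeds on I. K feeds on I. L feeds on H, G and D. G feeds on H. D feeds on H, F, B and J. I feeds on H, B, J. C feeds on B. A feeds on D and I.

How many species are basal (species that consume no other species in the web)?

4

Basal species (no prey listed): B, H, F, J.
Count: 4.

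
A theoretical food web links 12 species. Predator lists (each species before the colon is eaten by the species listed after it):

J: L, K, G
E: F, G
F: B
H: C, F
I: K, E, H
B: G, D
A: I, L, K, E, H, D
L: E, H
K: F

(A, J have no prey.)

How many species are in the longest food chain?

One longest chain: A → I → K → F → B → G.
It has 6 species and 5 links.

6 species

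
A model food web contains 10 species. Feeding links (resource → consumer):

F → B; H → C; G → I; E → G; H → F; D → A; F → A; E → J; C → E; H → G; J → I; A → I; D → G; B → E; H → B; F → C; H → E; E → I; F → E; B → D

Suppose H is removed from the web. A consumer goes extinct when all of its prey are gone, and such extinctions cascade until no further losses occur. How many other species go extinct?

9

Remove H.
Round 1: F (all prey gone) → extinct.
Round 2: B (all prey gone), C (all prey gone) → extinct.
Round 3: E (all prey gone), D (all prey gone) → extinct.
Round 4: A (all prey gone), J (all prey gone), G (all prey gone) → extinct.
Round 5: I (all prey gone) → extinct.
No further losses. Total secondary extinctions: 9.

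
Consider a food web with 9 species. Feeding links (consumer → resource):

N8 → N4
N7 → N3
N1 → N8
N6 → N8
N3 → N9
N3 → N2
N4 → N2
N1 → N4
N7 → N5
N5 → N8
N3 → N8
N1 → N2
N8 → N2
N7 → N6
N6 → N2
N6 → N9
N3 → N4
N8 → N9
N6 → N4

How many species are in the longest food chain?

5 species

One longest chain: N2 → N4 → N8 → N3 → N7.
It has 5 species and 4 links.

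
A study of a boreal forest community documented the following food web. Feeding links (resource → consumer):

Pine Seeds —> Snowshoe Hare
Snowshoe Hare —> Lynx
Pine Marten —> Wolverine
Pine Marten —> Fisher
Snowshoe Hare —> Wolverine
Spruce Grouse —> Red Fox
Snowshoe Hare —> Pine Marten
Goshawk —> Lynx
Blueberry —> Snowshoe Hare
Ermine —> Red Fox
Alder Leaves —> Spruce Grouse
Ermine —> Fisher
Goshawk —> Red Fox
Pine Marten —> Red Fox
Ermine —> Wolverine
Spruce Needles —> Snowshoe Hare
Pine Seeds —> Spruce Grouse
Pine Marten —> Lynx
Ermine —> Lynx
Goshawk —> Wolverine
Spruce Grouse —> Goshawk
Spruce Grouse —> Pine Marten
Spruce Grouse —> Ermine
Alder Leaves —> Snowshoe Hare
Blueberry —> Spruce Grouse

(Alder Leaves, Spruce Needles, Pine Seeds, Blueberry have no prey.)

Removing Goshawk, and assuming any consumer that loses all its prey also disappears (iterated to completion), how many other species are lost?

0

Remove Goshawk.
Every predator of it retains at least one other prey: Wolverine still has Snowshoe Hare, Ermine, Pine Marten; Red Fox still has Spruce Grouse, Ermine, Pine Marten; Lynx still has Snowshoe Hare, Ermine, Pine Marten.
No consumer loses all prey, so no secondary extinctions occur.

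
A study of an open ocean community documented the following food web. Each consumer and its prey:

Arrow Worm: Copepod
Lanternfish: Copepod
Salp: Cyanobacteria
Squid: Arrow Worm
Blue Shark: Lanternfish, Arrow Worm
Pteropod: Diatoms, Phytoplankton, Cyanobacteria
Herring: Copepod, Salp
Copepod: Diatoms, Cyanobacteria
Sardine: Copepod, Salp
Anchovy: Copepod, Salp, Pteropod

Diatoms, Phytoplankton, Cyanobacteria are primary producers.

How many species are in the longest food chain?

4 species

One longest chain: Diatoms → Copepod → Arrow Worm → Blue Shark.
It has 4 species and 3 links.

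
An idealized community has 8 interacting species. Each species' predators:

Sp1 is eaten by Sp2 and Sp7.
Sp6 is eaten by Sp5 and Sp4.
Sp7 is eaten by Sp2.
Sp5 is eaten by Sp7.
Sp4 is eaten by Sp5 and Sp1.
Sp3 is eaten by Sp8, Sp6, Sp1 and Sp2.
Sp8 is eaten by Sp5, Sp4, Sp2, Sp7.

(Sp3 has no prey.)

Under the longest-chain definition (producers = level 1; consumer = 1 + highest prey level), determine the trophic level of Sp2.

Trophic level 6

Sp3 is a producer → level 1.
Sp6 eats Sp3 → level 2.
Sp4 eats Sp6 (level 2); other prey at levels: Sp8 2 → level 3.
Sp1 eats Sp4 (level 3); other prey at levels: Sp3 1 → level 4.
Sp7 eats Sp1 (level 4); other prey at levels: Sp8 2, Sp5 4 → level 5.
Sp2 eats Sp7 (level 5); other prey at levels: Sp3 1, Sp8 2, Sp1 4 → level 6.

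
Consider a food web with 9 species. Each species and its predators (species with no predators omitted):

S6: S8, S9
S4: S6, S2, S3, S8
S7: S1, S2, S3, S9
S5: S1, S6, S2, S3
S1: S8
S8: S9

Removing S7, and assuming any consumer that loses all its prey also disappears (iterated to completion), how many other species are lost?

Remove S7.
Every predator of it retains at least one other prey: S1 still has S5; S2 still has S4, S5; S3 still has S4, S5; S9 still has S6, S8.
No consumer loses all prey, so no secondary extinctions occur.

0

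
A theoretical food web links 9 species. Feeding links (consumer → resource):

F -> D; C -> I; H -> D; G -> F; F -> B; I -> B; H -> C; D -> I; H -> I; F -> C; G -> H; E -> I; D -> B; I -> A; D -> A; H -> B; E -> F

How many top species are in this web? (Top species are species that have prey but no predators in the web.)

2

Top species (has prey, but nothing eats it): E, G.
Count: 2.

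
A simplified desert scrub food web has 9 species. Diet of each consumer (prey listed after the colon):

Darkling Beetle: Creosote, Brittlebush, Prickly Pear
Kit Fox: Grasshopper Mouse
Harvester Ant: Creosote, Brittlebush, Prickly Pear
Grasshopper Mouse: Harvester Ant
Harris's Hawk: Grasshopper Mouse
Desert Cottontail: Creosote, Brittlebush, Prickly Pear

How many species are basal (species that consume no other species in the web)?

3

Basal species (no prey listed): Creosote, Brittlebush, Prickly Pear.
Count: 3.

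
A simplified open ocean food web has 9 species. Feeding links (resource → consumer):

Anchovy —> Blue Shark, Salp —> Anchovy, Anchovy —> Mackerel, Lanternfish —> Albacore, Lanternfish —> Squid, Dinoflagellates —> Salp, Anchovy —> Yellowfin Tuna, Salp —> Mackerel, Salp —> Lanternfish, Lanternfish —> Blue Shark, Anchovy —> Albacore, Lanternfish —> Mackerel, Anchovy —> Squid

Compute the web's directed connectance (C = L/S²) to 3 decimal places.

C = 0.160

The web has S = 9 species and L = 13 feeding links.
C = L / S² = 13 / 81 = 0.1605 ≈ 0.160.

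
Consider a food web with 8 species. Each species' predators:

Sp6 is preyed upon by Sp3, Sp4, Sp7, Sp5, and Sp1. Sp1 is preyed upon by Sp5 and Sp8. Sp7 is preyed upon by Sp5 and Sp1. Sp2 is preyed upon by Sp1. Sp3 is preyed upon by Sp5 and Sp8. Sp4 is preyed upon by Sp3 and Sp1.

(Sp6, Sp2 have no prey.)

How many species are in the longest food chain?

One longest chain: Sp6 → Sp4 → Sp1 → Sp5.
It has 4 species and 3 links.

4 species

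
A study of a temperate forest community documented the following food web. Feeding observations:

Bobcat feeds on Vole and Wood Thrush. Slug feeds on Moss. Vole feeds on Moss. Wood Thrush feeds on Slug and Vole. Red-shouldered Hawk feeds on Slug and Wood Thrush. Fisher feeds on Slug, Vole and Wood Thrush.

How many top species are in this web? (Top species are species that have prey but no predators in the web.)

3

Top species (has prey, but nothing eats it): Bobcat, Red-shouldered Hawk, Fisher.
Count: 3.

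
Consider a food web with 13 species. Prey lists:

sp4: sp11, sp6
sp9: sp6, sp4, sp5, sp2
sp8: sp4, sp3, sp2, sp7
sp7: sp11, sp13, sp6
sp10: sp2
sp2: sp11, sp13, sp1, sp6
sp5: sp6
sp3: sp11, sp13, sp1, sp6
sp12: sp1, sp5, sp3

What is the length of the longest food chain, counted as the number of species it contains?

3 species

One longest chain: sp11 → sp7 → sp8.
It has 3 species and 2 links.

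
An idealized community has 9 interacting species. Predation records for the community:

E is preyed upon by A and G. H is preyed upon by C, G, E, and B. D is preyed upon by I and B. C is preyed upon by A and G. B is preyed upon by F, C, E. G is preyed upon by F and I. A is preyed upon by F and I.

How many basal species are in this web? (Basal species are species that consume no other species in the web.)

Basal species (no prey listed): H, D.
Count: 2.

2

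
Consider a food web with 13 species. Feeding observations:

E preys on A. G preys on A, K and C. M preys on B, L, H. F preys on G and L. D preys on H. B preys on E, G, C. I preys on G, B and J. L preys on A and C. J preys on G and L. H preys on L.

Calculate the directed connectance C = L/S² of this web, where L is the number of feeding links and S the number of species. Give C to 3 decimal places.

The web has S = 13 species and L = 21 feeding links.
C = L / S² = 21 / 169 = 0.1243 ≈ 0.124.

C = 0.124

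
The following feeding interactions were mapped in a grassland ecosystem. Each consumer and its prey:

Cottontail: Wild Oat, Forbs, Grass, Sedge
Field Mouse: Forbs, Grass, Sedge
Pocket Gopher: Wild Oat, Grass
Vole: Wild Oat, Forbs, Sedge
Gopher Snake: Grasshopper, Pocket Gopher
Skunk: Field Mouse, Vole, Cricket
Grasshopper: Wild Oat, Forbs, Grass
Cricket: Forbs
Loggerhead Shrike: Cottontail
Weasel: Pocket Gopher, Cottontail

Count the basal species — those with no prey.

Basal species (no prey listed): Wild Oat, Forbs, Grass, Sedge.
Count: 4.

4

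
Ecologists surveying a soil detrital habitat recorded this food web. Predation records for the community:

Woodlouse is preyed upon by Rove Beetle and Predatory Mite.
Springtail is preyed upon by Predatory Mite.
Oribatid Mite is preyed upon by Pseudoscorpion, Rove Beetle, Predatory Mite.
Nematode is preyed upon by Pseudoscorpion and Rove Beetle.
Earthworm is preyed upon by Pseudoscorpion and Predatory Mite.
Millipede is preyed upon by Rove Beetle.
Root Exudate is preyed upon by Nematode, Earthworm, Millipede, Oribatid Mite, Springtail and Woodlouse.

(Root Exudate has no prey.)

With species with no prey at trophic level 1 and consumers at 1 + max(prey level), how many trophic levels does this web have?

Basal resources (level 1): Root Exudate.
Root Exudate → Woodlouse → Rove Beetle gives Rove Beetle level 3.
No species has a prey at level 3, so no species reaches level 4.

3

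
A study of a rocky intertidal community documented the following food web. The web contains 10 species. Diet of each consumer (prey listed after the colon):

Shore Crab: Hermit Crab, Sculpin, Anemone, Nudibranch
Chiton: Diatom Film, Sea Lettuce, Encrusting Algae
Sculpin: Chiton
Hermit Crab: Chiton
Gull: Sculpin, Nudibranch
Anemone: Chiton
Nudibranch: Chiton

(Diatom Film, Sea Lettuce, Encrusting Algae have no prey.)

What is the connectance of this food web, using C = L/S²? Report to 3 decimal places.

C = 0.130

The web has S = 10 species and L = 13 feeding links.
C = L / S² = 13 / 100 = 0.1300 ≈ 0.130.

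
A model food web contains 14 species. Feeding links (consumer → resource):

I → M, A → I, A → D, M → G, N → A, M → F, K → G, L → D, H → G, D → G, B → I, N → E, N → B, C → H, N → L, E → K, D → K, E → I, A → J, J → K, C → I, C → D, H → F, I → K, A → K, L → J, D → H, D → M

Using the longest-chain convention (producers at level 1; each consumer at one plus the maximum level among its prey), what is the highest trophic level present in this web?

5

Producers (level 1): G, F.
G → K → I → E → N gives N level 5.
No species has a prey at level 5, so no species reaches level 6.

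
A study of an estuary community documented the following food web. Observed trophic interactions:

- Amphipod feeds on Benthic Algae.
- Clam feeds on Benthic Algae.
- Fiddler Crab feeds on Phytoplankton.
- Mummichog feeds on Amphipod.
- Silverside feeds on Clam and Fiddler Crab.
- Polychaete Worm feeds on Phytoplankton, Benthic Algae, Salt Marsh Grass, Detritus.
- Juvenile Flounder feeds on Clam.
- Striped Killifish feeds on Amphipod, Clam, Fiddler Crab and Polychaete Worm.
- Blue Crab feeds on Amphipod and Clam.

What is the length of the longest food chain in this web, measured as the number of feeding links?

2 links

One longest chain: Benthic Algae → Clam → Juvenile Flounder.
It has 3 species and 2 links.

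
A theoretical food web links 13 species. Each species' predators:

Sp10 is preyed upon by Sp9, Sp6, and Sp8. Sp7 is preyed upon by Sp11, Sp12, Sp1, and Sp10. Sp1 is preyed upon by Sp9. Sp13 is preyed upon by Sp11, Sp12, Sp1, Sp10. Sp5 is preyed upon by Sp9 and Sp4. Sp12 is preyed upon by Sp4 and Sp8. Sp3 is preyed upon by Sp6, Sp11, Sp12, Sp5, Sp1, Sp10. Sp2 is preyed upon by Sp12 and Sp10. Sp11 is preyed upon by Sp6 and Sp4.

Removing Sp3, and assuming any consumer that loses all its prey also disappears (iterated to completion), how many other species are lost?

1

Remove Sp3.
Round 1: Sp5 (all prey gone) → extinct.
No further losses. Total secondary extinctions: 1.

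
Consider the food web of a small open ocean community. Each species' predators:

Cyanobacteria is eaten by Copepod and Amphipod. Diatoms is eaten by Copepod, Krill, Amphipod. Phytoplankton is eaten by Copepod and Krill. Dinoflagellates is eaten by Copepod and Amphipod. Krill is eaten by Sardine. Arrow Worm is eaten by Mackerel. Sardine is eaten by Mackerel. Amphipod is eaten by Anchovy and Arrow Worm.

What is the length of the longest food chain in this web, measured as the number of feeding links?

One longest chain: Diatoms → Krill → Sardine → Mackerel.
It has 4 species and 3 links.

3 links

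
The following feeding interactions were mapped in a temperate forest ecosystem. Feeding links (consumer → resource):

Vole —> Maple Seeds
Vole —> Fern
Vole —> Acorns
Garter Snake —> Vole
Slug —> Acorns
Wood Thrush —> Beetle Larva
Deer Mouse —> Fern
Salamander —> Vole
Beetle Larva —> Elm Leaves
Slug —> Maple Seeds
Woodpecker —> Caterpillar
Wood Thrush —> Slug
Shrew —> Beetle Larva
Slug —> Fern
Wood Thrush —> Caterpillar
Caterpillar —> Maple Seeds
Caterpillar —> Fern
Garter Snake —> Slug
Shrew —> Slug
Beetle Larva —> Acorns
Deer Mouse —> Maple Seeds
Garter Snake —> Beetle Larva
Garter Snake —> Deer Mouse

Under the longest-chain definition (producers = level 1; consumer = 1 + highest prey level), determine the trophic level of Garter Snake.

Acorns is a producer → level 1.
Vole eats Acorns (level 1); other prey at levels: Maple Seeds 1, Fern 1 → level 2.
Garter Snake eats Vole (level 2); other prey at levels: Deer Mouse 2, Beetle Larva 2, Slug 2 → level 3.

Trophic level 3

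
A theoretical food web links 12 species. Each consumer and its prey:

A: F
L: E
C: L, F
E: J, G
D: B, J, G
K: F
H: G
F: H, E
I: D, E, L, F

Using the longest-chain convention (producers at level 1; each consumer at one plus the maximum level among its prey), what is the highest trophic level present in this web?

4

Producers (level 1): B, J, G.
J → E → L → I gives I level 4.
No species has a prey at level 4, so no species reaches level 5.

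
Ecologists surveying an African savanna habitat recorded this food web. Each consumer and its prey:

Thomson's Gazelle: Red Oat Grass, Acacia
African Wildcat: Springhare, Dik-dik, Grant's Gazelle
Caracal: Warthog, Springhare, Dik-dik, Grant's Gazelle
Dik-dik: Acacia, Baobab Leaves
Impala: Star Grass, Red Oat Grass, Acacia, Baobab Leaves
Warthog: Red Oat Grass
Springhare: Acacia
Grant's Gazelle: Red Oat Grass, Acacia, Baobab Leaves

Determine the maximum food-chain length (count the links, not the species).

2 links

One longest chain: Red Oat Grass → Grant's Gazelle → African Wildcat.
It has 3 species and 2 links.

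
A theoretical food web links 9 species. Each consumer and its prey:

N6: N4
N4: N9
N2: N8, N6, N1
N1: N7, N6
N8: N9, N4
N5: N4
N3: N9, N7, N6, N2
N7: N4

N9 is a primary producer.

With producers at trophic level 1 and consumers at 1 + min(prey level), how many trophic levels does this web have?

4

Producers (level 1): N9.
Following each consumer down to its lowest-level prey: N9 → N4 → N7 → N1 (levels 1 through 4).
All prey of N1 (N7 3, N6 3) are at level 3 or above, so N1 is at level 1 + 3 = 4.
Every consumer has at least one prey at level 3 or below, so none exceeds level 4.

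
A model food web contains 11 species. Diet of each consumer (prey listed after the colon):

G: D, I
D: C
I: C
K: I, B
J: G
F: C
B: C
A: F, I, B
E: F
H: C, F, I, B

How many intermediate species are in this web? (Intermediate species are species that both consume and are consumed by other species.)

Intermediate species (has both prey and predators): D, F, I, B, G.
Count: 5.

5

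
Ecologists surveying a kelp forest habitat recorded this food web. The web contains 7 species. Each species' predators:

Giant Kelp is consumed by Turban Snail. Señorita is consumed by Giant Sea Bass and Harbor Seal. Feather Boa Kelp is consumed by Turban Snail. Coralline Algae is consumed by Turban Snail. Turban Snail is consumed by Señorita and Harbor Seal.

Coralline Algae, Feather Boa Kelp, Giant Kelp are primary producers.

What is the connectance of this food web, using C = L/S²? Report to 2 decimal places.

The web has S = 7 species and L = 7 feeding links.
C = L / S² = 7 / 49 = 0.1429 ≈ 0.14.

C = 0.14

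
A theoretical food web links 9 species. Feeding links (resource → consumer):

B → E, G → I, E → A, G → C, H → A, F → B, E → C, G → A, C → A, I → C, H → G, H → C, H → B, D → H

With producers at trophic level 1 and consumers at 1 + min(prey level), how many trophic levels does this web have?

Producers (level 1): F, D.
Following each consumer down to its lowest-level prey: D → H → G → I (levels 1 through 4).
All prey of I (G 3) are at level 3 or above, so I is at level 1 + 3 = 4.
Every consumer has at least one prey at level 3 or below, so none exceeds level 4.

4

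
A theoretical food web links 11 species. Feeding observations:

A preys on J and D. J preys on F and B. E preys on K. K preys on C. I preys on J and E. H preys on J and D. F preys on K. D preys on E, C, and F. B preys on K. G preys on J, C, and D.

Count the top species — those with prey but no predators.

Top species (has prey, but nothing eats it): G, H, A, I.
Count: 4.

4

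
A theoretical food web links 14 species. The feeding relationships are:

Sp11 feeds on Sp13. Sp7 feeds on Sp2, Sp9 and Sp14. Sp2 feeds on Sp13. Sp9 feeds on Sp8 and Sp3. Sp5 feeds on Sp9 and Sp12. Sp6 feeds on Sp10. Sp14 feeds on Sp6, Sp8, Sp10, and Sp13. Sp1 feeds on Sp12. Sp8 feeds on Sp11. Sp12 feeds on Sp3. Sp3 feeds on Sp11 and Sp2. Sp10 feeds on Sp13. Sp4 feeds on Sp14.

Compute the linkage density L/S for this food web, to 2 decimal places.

L/S = 1.50

There are L = 21 links among S = 14 species.
L/S = 21/14 = 1.5000 ≈ 1.50.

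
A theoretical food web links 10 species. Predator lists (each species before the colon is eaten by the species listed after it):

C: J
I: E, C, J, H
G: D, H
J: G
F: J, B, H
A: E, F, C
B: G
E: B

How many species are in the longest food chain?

One longest chain: A → F → J → G → D.
It has 5 species and 4 links.

5 species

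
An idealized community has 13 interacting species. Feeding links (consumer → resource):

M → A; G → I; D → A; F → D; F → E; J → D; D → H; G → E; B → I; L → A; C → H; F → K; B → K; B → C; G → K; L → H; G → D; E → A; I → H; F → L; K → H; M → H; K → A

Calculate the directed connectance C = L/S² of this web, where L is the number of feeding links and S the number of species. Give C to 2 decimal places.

The web has S = 13 species and L = 23 feeding links.
C = L / S² = 23 / 169 = 0.1361 ≈ 0.14.

C = 0.14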